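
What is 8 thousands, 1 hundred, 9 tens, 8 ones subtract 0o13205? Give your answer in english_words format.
Convert 8 thousands, 1 hundred, 9 tens, 8 ones (place-value notation) → 8×1000 + 1×100 + 9×10 + 8 = 8198 (decimal)
Convert 0o13205 (octal) → 1×4096 + 3×512 + 2×64 + 5 = 5765 (decimal)
Compute 8198 - 5765 = 2433
Convert 2433 (decimal) → 2433 = 2×1000 + 4×100 + 33 → two thousand four hundred thirty-three (English words)
two thousand four hundred thirty-three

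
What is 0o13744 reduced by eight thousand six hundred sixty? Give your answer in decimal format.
Convert 0o13744 (octal) → 1×4096 + 3×512 + 7×64 + 4×8 + 4 = 6116 (decimal)
Convert eight thousand six hundred sixty (English words) → 8×1000 + 6×100 + 60 = 8660 (decimal)
Compute 6116 - 8660 = -2544
-2544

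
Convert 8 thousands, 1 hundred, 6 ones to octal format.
Convert 8 thousands, 1 hundred, 6 ones (place-value notation) → 8×1000 + 1×100 + 6 = 8106 (decimal)
Convert 8106 (decimal) → 8106 = 1×4096 + 7×512 + 6×64 + 5×8 + 2 → 0o17652 (octal)
0o17652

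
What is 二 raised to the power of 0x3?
Convert 二 (Chinese numeral) → 2 (decimal)
Convert 0x3 (hexadecimal) → 3 (decimal)
Compute 2 ^ 3 = 8
8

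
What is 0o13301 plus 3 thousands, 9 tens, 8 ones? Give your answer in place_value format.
Convert 0o13301 (octal) → 1×4096 + 3×512 + 3×64 + 1 = 5825 (decimal)
Convert 3 thousands, 9 tens, 8 ones (place-value notation) → 3×1000 + 9×10 + 8 = 3098 (decimal)
Compute 5825 + 3098 = 8923
Convert 8923 (decimal) → 8923 = 8×1000 + 9×100 + 2×10 + 3 → 8 thousands, 9 hundreds, 2 tens, 3 ones (place-value notation)
8 thousands, 9 hundreds, 2 tens, 3 ones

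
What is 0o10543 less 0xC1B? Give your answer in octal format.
Convert 0o10543 (octal) → 1×4096 + 5×64 + 4×8 + 3 = 4451 (decimal)
Convert 0xC1B (hexadecimal) → 12×256 + 1×16 + 11 = 3099 (decimal)
Compute 4451 - 3099 = 1352
Convert 1352 (decimal) → 1352 = 2×512 + 5×64 + 1×8 → 0o2510 (octal)
0o2510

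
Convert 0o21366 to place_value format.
Convert 0o21366 (octal) → 2×4096 + 1×512 + 3×64 + 6×8 + 6 = 8950 (decimal)
Convert 8950 (decimal) → 8950 = 8×1000 + 9×100 + 5×10 → 8 thousands, 9 hundreds, 5 tens (place-value notation)
8 thousands, 9 hundreds, 5 tens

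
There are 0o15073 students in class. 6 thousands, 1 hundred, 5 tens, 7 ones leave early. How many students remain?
Convert 0o15073 (octal) → 1×4096 + 5×512 + 7×8 + 3 = 6715 (decimal)
Convert 6 thousands, 1 hundred, 5 tens, 7 ones (place-value notation) → 6×1000 + 1×100 + 5×10 + 7 = 6157 (decimal)
Compute 6715 - 6157 = 558
558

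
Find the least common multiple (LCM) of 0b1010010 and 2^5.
Convert 0b1010010 (binary) → 64 + 16 + 2 = 82 (decimal)
Convert 2^5 (power) → 32 (decimal)
Compute lcm(82, 32) = 1312
1312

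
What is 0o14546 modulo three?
Convert 0o14546 (octal) → 1×4096 + 4×512 + 5×64 + 4×8 + 6 = 6502 (decimal)
Convert three (English words) → 3 (decimal)
Compute 6502 mod 3 = 1
1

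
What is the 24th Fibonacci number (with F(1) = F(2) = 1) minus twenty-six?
The 24th Fibonacci number (with F(1) = F(2) = 1) = 46368
Convert twenty-six (English words) → 26 (decimal)
Compute 46368 - 26 = 46342
46342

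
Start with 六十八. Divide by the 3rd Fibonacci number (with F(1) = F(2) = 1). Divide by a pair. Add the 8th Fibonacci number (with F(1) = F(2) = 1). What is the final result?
Convert 六十八 (Chinese numeral) → 6×10 + 8 = 68 (decimal)
Start: 68
Convert the 3rd Fibonacci number (with F(1) = F(2) = 1) (Fibonacci index) → 1, 1, 2 → 2 (decimal)
68 ÷ 2 = 34
Convert a pair (colloquial) → 2 (decimal)
34 ÷ 2 = 17
Convert the 8th Fibonacci number (with F(1) = F(2) = 1) (Fibonacci index) → 1, 1, 2, 3, 5, 8, 13, 21 → 21 (decimal)
17 + 21 = 38
38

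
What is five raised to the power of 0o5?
Convert five (English words) → 5 (decimal)
Convert 0o5 (octal) → 5 (decimal)
Compute 5 ^ 5 = 3125
3125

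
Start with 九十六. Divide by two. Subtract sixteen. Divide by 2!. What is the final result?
Convert 九十六 (Chinese numeral) → 9×10 + 6 = 96 (decimal)
Start: 96
Convert two (English words) → 2 (decimal)
96 ÷ 2 = 48
Convert sixteen (English words) → 16 (decimal)
48 - 16 = 32
Convert 2! (factorial) → 2 (decimal)
32 ÷ 2 = 16
16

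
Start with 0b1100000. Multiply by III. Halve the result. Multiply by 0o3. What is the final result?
Convert 0b1100000 (binary) → 64 + 32 = 96 (decimal)
Start: 96
Convert III (Roman numeral) → 1 + 1 + 1 = 3 (decimal)
96 × 3 = 288
288 ÷ 2 = 144
Convert 0o3 (octal) → 3 (decimal)
144 × 3 = 432
432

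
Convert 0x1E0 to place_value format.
Convert 0x1E0 (hexadecimal) → 1×256 + 14×16 = 480 (decimal)
Convert 480 (decimal) → 480 = 4×100 + 8×10 → 4 hundreds, 8 tens (place-value notation)
4 hundreds, 8 tens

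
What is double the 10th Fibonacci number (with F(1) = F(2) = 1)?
The 10th Fibonacci number (with F(1) = F(2) = 1): 1, 1, 2, 3, 5, 8, 13, 21, 34, 55 → 55
Compute 55 × 2 = 110
110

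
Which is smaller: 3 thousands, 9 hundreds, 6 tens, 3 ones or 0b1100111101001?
Convert 3 thousands, 9 hundreds, 6 tens, 3 ones (place-value notation) → 3×1000 + 9×100 + 6×10 + 3 = 3963 (decimal)
Convert 0b1100111101001 (binary) → 4096 + 2048 + 256 + 128 + 64 + 32 + 8 + 1 = 6633 (decimal)
Compare 3963 vs 6633: smaller = 3963
3963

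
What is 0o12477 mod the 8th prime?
Convert 0o12477 (octal) → 1×4096 + 2×512 + 4×64 + 7×8 + 7 = 5439 (decimal)
Convert the 8th prime (prime index) → 19 (decimal)
Compute 5439 mod 19 = 5
5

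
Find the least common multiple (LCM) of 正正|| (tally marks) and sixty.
Convert 正正|| (tally marks) → 5 + 5 + 2 = 12 (decimal)
Convert sixty (English words) → 60 (decimal)
Compute lcm(12, 60) = 60
60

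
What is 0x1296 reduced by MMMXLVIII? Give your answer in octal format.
Convert 0x1296 (hexadecimal) → 1×4096 + 2×256 + 9×16 + 6 = 4758 (decimal)
Convert MMMXLVIII (Roman numeral) → 1000 + 1000 + 1000 + 40 + 5 + 1 + 1 + 1 = 3048 (decimal)
Compute 4758 - 3048 = 1710
Convert 1710 (decimal) → 1710 = 3×512 + 2×64 + 5×8 + 6 → 0o3256 (octal)
0o3256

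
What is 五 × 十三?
Convert 五 (Chinese numeral) → 5 (decimal)
Convert 十三 (Chinese numeral) → 1×10 + 3 = 13 (decimal)
Compute 5 × 13 = 65
65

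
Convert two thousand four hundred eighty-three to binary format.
Convert two thousand four hundred eighty-three (English words) → 2×1000 + 4×100 + 83 = 2483 (decimal)
Convert 2483 (decimal) → 2483 = 2048 + 256 + 128 + 32 + 16 + 2 + 1 → 0b100110110011 (binary)
0b100110110011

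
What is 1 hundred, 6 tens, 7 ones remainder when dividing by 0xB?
Convert 1 hundred, 6 tens, 7 ones (place-value notation) → 1×100 + 6×10 + 7 = 167 (decimal)
Convert 0xB (hexadecimal) → 11 (decimal)
Compute 167 mod 11 = 2
2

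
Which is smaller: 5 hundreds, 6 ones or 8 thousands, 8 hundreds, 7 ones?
Convert 5 hundreds, 6 ones (place-value notation) → 5×100 + 6 = 506 (decimal)
Convert 8 thousands, 8 hundreds, 7 ones (place-value notation) → 8×1000 + 8×100 + 7 = 8807 (decimal)
Compare 506 vs 8807: smaller = 506
506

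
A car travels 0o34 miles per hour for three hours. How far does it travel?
Convert 0o34 (octal) → 3×8 + 4 = 28 (decimal)
Convert three (English words) → 3 (decimal)
Compute 28 × 3 = 84
84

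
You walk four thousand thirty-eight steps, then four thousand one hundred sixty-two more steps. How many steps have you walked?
Convert four thousand thirty-eight (English words) → 4×1000 + 38 = 4038 (decimal)
Convert four thousand one hundred sixty-two (English words) → 4×1000 + 1×100 + 62 = 4162 (decimal)
Compute 4038 + 4162 = 8200
8200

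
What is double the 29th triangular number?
The 29th triangular number = 29×30/2 = 435
Compute 435 × 2 = 870
870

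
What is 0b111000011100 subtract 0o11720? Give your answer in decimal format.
Convert 0b111000011100 (binary) → 2048 + 1024 + 512 + 16 + 8 + 4 = 3612 (decimal)
Convert 0o11720 (octal) → 1×4096 + 1×512 + 7×64 + 2×8 = 5072 (decimal)
Compute 3612 - 5072 = -1460
-1460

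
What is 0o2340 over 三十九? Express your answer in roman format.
Convert 0o2340 (octal) → 2×512 + 3×64 + 4×8 = 1248 (decimal)
Convert 三十九 (Chinese numeral) → 3×10 + 9 = 39 (decimal)
Compute 1248 ÷ 39 = 32
Convert 32 (decimal) → 32 = 10 + 10 + 10 + 1 + 1 → XXXII (Roman numeral)
XXXII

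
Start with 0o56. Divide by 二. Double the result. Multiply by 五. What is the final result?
Convert 0o56 (octal) → 5×8 + 6 = 46 (decimal)
Start: 46
Convert 二 (Chinese numeral) → 2 (decimal)
46 ÷ 2 = 23
23 × 2 = 46
Convert 五 (Chinese numeral) → 5 (decimal)
46 × 5 = 230
230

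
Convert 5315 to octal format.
Convert 5315 (decimal) → 5315 = 1×4096 + 2×512 + 3×64 + 3 → 0o12303 (octal)
0o12303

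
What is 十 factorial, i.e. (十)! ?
Convert 十 (Chinese numeral) → 1×10 = 10 (decimal)
Compute 10! = 3628800
3628800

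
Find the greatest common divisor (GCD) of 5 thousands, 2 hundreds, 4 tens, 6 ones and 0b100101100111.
Convert 5 thousands, 2 hundreds, 4 tens, 6 ones (place-value notation) → 5×1000 + 2×100 + 4×10 + 6 = 5246 (decimal)
Convert 0b100101100111 (binary) → 2048 + 256 + 64 + 32 + 4 + 2 + 1 = 2407 (decimal)
Compute gcd(5246, 2407) = 1
1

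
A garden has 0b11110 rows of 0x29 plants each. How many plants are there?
Convert 0x29 (hexadecimal) → 2×16 + 9 = 41 (decimal)
Convert 0b11110 (binary) → 16 + 8 + 4 + 2 = 30 (decimal)
Compute 41 × 30 = 1230
1230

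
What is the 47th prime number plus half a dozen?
The 47th prime number = 211
Convert half a dozen (colloquial) → 6 (decimal)
Compute 211 + 6 = 217
217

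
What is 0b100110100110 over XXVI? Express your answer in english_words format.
Convert 0b100110100110 (binary) → 2048 + 256 + 128 + 32 + 4 + 2 = 2470 (decimal)
Convert XXVI (Roman numeral) → 10 + 10 + 5 + 1 = 26 (decimal)
Compute 2470 ÷ 26 = 95
Convert 95 (decimal) → ninety-five (English words)
ninety-five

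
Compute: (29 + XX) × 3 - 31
Convert XX (Roman numeral) → 10 + 10 = 20 (decimal)
Expression in decimal: (29 + 20) × 3 - 31
Parentheses first: 29 + 20 = 49
Multiply: 49 × 3 = 147
Subtract: 147 - 31 = 116
116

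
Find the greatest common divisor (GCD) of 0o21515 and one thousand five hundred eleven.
Convert 0o21515 (octal) → 2×4096 + 1×512 + 5×64 + 1×8 + 5 = 9037 (decimal)
Convert one thousand five hundred eleven (English words) → 1×1000 + 5×100 + 11 = 1511 (decimal)
Compute gcd(9037, 1511) = 1
1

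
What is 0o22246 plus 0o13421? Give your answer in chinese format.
Convert 0o22246 (octal) → 2×4096 + 2×512 + 2×64 + 4×8 + 6 = 9382 (decimal)
Convert 0o13421 (octal) → 1×4096 + 3×512 + 4×64 + 2×8 + 1 = 5905 (decimal)
Compute 9382 + 5905 = 15287
Convert 15287 (decimal) → 15287 = 1×10000 + 5×1000 + 2×100 + 8×10 + 7 → 一万五千二百八十七 (Chinese numeral)
一万五千二百八十七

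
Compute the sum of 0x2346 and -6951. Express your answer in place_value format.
Convert 0x2346 (hexadecimal) → 2×4096 + 3×256 + 4×16 + 6 = 9030 (decimal)
Compute 9030 + -6951 = 2079
Convert 2079 (decimal) → 2079 = 2×1000 + 7×10 + 9 → 2 thousands, 7 tens, 9 ones (place-value notation)
2 thousands, 7 tens, 9 ones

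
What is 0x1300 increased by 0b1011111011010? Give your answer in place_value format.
Convert 0x1300 (hexadecimal) → 1×4096 + 3×256 = 4864 (decimal)
Convert 0b1011111011010 (binary) → 4096 + 1024 + 512 + 256 + 128 + 64 + 16 + 8 + 2 = 6106 (decimal)
Compute 4864 + 6106 = 10970
Convert 10970 (decimal) → 10970 = 10×1000 + 9×100 + 7×10 → 10 thousands, 9 hundreds, 7 tens (place-value notation)
10 thousands, 9 hundreds, 7 tens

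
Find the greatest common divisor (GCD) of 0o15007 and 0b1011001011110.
Convert 0o15007 (octal) → 1×4096 + 5×512 + 7 = 6663 (decimal)
Convert 0b1011001011110 (binary) → 4096 + 1024 + 512 + 64 + 16 + 8 + 4 + 2 = 5726 (decimal)
Compute gcd(6663, 5726) = 1
1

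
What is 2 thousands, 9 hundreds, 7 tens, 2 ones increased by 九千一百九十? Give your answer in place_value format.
Convert 2 thousands, 9 hundreds, 7 tens, 2 ones (place-value notation) → 2×1000 + 9×100 + 7×10 + 2 = 2972 (decimal)
Convert 九千一百九十 (Chinese numeral) → 9×1000 + 1×100 + 9×10 = 9190 (decimal)
Compute 2972 + 9190 = 12162
Convert 12162 (decimal) → 12162 = 12×1000 + 1×100 + 6×10 + 2 → 12 thousands, 1 hundred, 6 tens, 2 ones (place-value notation)
12 thousands, 1 hundred, 6 tens, 2 ones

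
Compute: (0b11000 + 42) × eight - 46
Convert 0b11000 (binary) → 16 + 8 = 24 (decimal)
Convert eight (English words) → 8 (decimal)
Expression in decimal: (24 + 42) × 8 - 46
Parentheses first: 24 + 42 = 66
Multiply: 66 × 8 = 528
Subtract: 528 - 46 = 482
482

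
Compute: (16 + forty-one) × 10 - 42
Convert forty-one (English words) → 41 (decimal)
Expression in decimal: (16 + 41) × 10 - 42
Parentheses first: 16 + 41 = 57
Multiply: 57 × 10 = 570
Subtract: 570 - 42 = 528
528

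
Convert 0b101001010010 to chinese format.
Convert 0b101001010010 (binary) → 2048 + 512 + 64 + 16 + 2 = 2642 (decimal)
Convert 2642 (decimal) → 2642 = 2×1000 + 6×100 + 4×10 + 2 → 二千六百四十二 (Chinese numeral)
二千六百四十二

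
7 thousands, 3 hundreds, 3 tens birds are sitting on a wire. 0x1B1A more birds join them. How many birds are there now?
Convert 7 thousands, 3 hundreds, 3 tens (place-value notation) → 7×1000 + 3×100 + 3×10 = 7330 (decimal)
Convert 0x1B1A (hexadecimal) → 1×4096 + 11×256 + 1×16 + 10 = 6938 (decimal)
Compute 7330 + 6938 = 14268
14268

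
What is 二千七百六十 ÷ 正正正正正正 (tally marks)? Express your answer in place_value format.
Convert 二千七百六十 (Chinese numeral) → 2×1000 + 7×100 + 6×10 = 2760 (decimal)
Convert 正正正正正正 (tally marks) → 5 + 5 + 5 + 5 + 5 + 5 = 30 (decimal)
Compute 2760 ÷ 30 = 92
Convert 92 (decimal) → 92 = 9×10 + 2 → 9 tens, 2 ones (place-value notation)
9 tens, 2 ones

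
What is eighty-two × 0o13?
Convert eighty-two (English words) → 82 (decimal)
Convert 0o13 (octal) → 1×8 + 3 = 11 (decimal)
Compute 82 × 11 = 902
902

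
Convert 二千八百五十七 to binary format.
Convert 二千八百五十七 (Chinese numeral) → 2×1000 + 8×100 + 5×10 + 7 = 2857 (decimal)
Convert 2857 (decimal) → 2857 = 2048 + 512 + 256 + 32 + 8 + 1 → 0b101100101001 (binary)
0b101100101001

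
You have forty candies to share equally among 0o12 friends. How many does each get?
Convert forty (English words) → 40 (decimal)
Convert 0o12 (octal) → 1×8 + 2 = 10 (decimal)
Compute 40 ÷ 10 = 4
4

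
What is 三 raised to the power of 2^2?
Convert 三 (Chinese numeral) → 3 (decimal)
Convert 2^2 (power) → 4 (decimal)
Compute 3 ^ 4 = 81
81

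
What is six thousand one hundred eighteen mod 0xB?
Convert six thousand one hundred eighteen (English words) → 6×1000 + 1×100 + 18 = 6118 (decimal)
Convert 0xB (hexadecimal) → 11 (decimal)
Compute 6118 mod 11 = 2
2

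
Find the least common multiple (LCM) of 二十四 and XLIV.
Convert 二十四 (Chinese numeral) → 2×10 + 4 = 24 (decimal)
Convert XLIV (Roman numeral) → 40 + 4 = 44 (decimal)
Compute lcm(24, 44) = 264
264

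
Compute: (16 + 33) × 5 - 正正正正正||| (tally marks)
Convert 正正正正正||| (tally marks) → 5 + 5 + 5 + 5 + 5 + 3 = 28 (decimal)
Expression in decimal: (16 + 33) × 5 - 28
Parentheses first: 16 + 33 = 49
Multiply: 49 × 5 = 245
Subtract: 245 - 28 = 217
217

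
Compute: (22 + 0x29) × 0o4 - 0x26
Convert 0x29 (hexadecimal) → 2×16 + 9 = 41 (decimal)
Convert 0o4 (octal) → 4 (decimal)
Convert 0x26 (hexadecimal) → 2×16 + 6 = 38 (decimal)
Expression in decimal: (22 + 41) × 4 - 38
Parentheses first: 22 + 41 = 63
Multiply: 63 × 4 = 252
Subtract: 252 - 38 = 214
214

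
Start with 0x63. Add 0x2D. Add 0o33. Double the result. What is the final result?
Convert 0x63 (hexadecimal) → 6×16 + 3 = 99 (decimal)
Start: 99
Convert 0x2D (hexadecimal) → 2×16 + 13 = 45 (decimal)
99 + 45 = 144
Convert 0o33 (octal) → 3×8 + 3 = 27 (decimal)
144 + 27 = 171
171 × 2 = 342
342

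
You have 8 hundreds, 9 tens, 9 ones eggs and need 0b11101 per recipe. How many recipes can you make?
Convert 8 hundreds, 9 tens, 9 ones (place-value notation) → 8×100 + 9×10 + 9 = 899 (decimal)
Convert 0b11101 (binary) → 16 + 8 + 4 + 1 = 29 (decimal)
Compute 899 ÷ 29 = 31
31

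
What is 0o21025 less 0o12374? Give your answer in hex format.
Convert 0o21025 (octal) → 2×4096 + 1×512 + 2×8 + 5 = 8725 (decimal)
Convert 0o12374 (octal) → 1×4096 + 2×512 + 3×64 + 7×8 + 4 = 5372 (decimal)
Compute 8725 - 5372 = 3353
Convert 3353 (decimal) → 3353 = 13×256 + 1×16 + 9 → 0xD19 (hexadecimal)
0xD19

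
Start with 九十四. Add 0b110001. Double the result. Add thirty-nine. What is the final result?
Convert 九十四 (Chinese numeral) → 9×10 + 4 = 94 (decimal)
Start: 94
Convert 0b110001 (binary) → 32 + 16 + 1 = 49 (decimal)
94 + 49 = 143
143 × 2 = 286
Convert thirty-nine (English words) → 39 (decimal)
286 + 39 = 325
325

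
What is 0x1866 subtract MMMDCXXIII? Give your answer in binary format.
Convert 0x1866 (hexadecimal) → 1×4096 + 8×256 + 6×16 + 6 = 6246 (decimal)
Convert MMMDCXXIII (Roman numeral) → 1000 + 1000 + 1000 + 500 + 100 + 10 + 10 + 1 + 1 + 1 = 3623 (decimal)
Compute 6246 - 3623 = 2623
Convert 2623 (decimal) → 2623 = 2048 + 512 + 32 + 16 + 8 + 4 + 2 + 1 → 0b101000111111 (binary)
0b101000111111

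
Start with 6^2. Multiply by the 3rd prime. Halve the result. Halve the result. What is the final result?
Convert 6^2 (power) → 36 (decimal)
Start: 36
Convert the 3rd prime (prime index) → 5 (decimal)
36 × 5 = 180
180 ÷ 2 = 90
90 ÷ 2 = 45
45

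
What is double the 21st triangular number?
The 21st triangular number = 21×22/2 = 231
Compute 231 × 2 = 462
462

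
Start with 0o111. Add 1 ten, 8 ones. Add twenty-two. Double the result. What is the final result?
Convert 0o111 (octal) → 1×64 + 1×8 + 1 = 73 (decimal)
Start: 73
Convert 1 ten, 8 ones (place-value notation) → 1×10 + 8 = 18 (decimal)
73 + 18 = 91
Convert twenty-two (English words) → 22 (decimal)
91 + 22 = 113
113 × 2 = 226
226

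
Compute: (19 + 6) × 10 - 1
Parentheses first: 19 + 6 = 25
Multiply: 25 × 10 = 250
Subtract: 250 - 1 = 249
249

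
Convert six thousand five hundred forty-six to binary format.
Convert six thousand five hundred forty-six (English words) → 6×1000 + 5×100 + 46 = 6546 (decimal)
Convert 6546 (decimal) → 6546 = 4096 + 2048 + 256 + 128 + 16 + 2 → 0b1100110010010 (binary)
0b1100110010010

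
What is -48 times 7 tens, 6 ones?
Convert 7 tens, 6 ones (place-value notation) → 7×10 + 6 = 76 (decimal)
Compute -48 × 76 = -3648
-3648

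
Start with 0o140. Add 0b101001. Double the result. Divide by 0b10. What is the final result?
Convert 0o140 (octal) → 1×64 + 4×8 = 96 (decimal)
Start: 96
Convert 0b101001 (binary) → 32 + 8 + 1 = 41 (decimal)
96 + 41 = 137
137 × 2 = 274
Convert 0b10 (binary) → 2 (decimal)
274 ÷ 2 = 137
137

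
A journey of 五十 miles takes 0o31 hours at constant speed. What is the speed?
Convert 五十 (Chinese numeral) → 5×10 = 50 (decimal)
Convert 0o31 (octal) → 3×8 + 1 = 25 (decimal)
Compute 50 ÷ 25 = 2
2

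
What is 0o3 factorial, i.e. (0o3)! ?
Convert 0o3 (octal) → 3 (decimal)
Compute 3! = 6
6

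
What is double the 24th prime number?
The 24th prime number = 89
Compute 89 × 2 = 178
178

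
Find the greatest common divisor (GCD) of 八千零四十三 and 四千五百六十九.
Convert 八千零四十三 (Chinese numeral) → 8×1000 + 4×10 + 3 = 8043 (decimal)
Convert 四千五百六十九 (Chinese numeral) → 4×1000 + 5×100 + 6×10 + 9 = 4569 (decimal)
Compute gcd(8043, 4569) = 3
3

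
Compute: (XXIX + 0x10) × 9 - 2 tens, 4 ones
Convert XXIX (Roman numeral) → 10 + 10 + 9 = 29 (decimal)
Convert 0x10 (hexadecimal) → 1×16 = 16 (decimal)
Convert 2 tens, 4 ones (place-value notation) → 2×10 + 4 = 24 (decimal)
Expression in decimal: (29 + 16) × 9 - 24
Parentheses first: 29 + 16 = 45
Multiply: 45 × 9 = 405
Subtract: 405 - 24 = 381
381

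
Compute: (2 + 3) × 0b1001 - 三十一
Convert 0b1001 (binary) → 8 + 1 = 9 (decimal)
Convert 三十一 (Chinese numeral) → 3×10 + 1 = 31 (decimal)
Expression in decimal: (2 + 3) × 9 - 31
Parentheses first: 2 + 3 = 5
Multiply: 5 × 9 = 45
Subtract: 45 - 31 = 14
14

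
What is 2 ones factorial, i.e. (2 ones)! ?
Convert 2 ones (place-value notation) → 2 (decimal)
Compute 2! = 2
2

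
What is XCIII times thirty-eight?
Convert XCIII (Roman numeral) → 90 + 1 + 1 + 1 = 93 (decimal)
Convert thirty-eight (English words) → 38 (decimal)
Compute 93 × 38 = 3534
3534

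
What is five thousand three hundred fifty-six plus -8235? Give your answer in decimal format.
Convert five thousand three hundred fifty-six (English words) → 5×1000 + 3×100 + 56 = 5356 (decimal)
Compute 5356 + -8235 = -2879
-2879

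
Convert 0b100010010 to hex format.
Convert 0b100010010 (binary) → 256 + 16 + 2 = 274 (decimal)
Convert 274 (decimal) → 274 = 1×256 + 1×16 + 2 → 0x112 (hexadecimal)
0x112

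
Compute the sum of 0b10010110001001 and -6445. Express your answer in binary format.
Convert 0b10010110001001 (binary) → 8192 + 1024 + 256 + 128 + 8 + 1 = 9609 (decimal)
Compute 9609 + -6445 = 3164
Convert 3164 (decimal) → 3164 = 2048 + 1024 + 64 + 16 + 8 + 4 → 0b110001011100 (binary)
0b110001011100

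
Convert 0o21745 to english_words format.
Convert 0o21745 (octal) → 2×4096 + 1×512 + 7×64 + 4×8 + 5 = 9189 (decimal)
Convert 9189 (decimal) → 9189 = 9×1000 + 1×100 + 89 → nine thousand one hundred eighty-nine (English words)
nine thousand one hundred eighty-nine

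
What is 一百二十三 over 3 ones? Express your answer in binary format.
Convert 一百二十三 (Chinese numeral) → 1×100 + 2×10 + 3 = 123 (decimal)
Convert 3 ones (place-value notation) → 3 (decimal)
Compute 123 ÷ 3 = 41
Convert 41 (decimal) → 41 = 32 + 8 + 1 → 0b101001 (binary)
0b101001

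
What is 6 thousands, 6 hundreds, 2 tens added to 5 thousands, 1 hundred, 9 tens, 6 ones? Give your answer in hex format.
Convert 6 thousands, 6 hundreds, 2 tens (place-value notation) → 6×1000 + 6×100 + 2×10 = 6620 (decimal)
Convert 5 thousands, 1 hundred, 9 tens, 6 ones (place-value notation) → 5×1000 + 1×100 + 9×10 + 6 = 5196 (decimal)
Compute 6620 + 5196 = 11816
Convert 11816 (decimal) → 11816 = 2×4096 + 14×256 + 2×16 + 8 → 0x2E28 (hexadecimal)
0x2E28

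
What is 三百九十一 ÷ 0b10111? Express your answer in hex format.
Convert 三百九十一 (Chinese numeral) → 3×100 + 9×10 + 1 = 391 (decimal)
Convert 0b10111 (binary) → 16 + 4 + 2 + 1 = 23 (decimal)
Compute 391 ÷ 23 = 17
Convert 17 (decimal) → 17 = 1×16 + 1 → 0x11 (hexadecimal)
0x11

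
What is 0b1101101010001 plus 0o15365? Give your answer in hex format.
Convert 0b1101101010001 (binary) → 4096 + 2048 + 512 + 256 + 64 + 16 + 1 = 6993 (decimal)
Convert 0o15365 (octal) → 1×4096 + 5×512 + 3×64 + 6×8 + 5 = 6901 (decimal)
Compute 6993 + 6901 = 13894
Convert 13894 (decimal) → 13894 = 3×4096 + 6×256 + 4×16 + 6 → 0x3646 (hexadecimal)
0x3646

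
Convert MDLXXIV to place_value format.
Convert MDLXXIV (Roman numeral) → 1000 + 500 + 50 + 10 + 10 + 4 = 1574 (decimal)
Convert 1574 (decimal) → 1574 = 1×1000 + 5×100 + 7×10 + 4 → 1 thousand, 5 hundreds, 7 tens, 4 ones (place-value notation)
1 thousand, 5 hundreds, 7 tens, 4 ones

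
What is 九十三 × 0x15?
Convert 九十三 (Chinese numeral) → 9×10 + 3 = 93 (decimal)
Convert 0x15 (hexadecimal) → 1×16 + 5 = 21 (decimal)
Compute 93 × 21 = 1953
1953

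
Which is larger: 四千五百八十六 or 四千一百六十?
Convert 四千五百八十六 (Chinese numeral) → 4×1000 + 5×100 + 8×10 + 6 = 4586 (decimal)
Convert 四千一百六十 (Chinese numeral) → 4×1000 + 1×100 + 6×10 = 4160 (decimal)
Compare 4586 vs 4160: larger = 4586
4586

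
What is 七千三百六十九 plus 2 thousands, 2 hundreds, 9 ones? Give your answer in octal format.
Convert 七千三百六十九 (Chinese numeral) → 7×1000 + 3×100 + 6×10 + 9 = 7369 (decimal)
Convert 2 thousands, 2 hundreds, 9 ones (place-value notation) → 2×1000 + 2×100 + 9 = 2209 (decimal)
Compute 7369 + 2209 = 9578
Convert 9578 (decimal) → 9578 = 2×4096 + 2×512 + 5×64 + 5×8 + 2 → 0o22552 (octal)
0o22552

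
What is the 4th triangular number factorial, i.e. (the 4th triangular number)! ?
Convert the 4th triangular number (triangular index) → 4×5/2 = 10 (decimal)
Compute 10! = 3628800
3628800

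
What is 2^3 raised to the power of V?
Convert 2^3 (power) → 8 (decimal)
Convert V (Roman numeral) → 5 (decimal)
Compute 8 ^ 5 = 32768
32768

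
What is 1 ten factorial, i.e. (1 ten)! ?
Convert 1 ten (place-value notation) → 1×10 = 10 (decimal)
Compute 10! = 3628800
3628800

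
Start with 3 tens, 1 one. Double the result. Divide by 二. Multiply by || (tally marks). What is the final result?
Convert 3 tens, 1 one (place-value notation) → 3×10 + 1 = 31 (decimal)
Start: 31
31 × 2 = 62
Convert 二 (Chinese numeral) → 2 (decimal)
62 ÷ 2 = 31
Convert || (tally marks) → 2 (decimal)
31 × 2 = 62
62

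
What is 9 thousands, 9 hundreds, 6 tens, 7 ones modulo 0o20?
Convert 9 thousands, 9 hundreds, 6 tens, 7 ones (place-value notation) → 9×1000 + 9×100 + 6×10 + 7 = 9967 (decimal)
Convert 0o20 (octal) → 2×8 = 16 (decimal)
Compute 9967 mod 16 = 15
15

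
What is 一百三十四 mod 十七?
Convert 一百三十四 (Chinese numeral) → 1×100 + 3×10 + 4 = 134 (decimal)
Convert 十七 (Chinese numeral) → 1×10 + 7 = 17 (decimal)
Compute 134 mod 17 = 15
15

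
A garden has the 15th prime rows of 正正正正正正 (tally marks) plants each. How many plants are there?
Convert 正正正正正正 (tally marks) → 5 + 5 + 5 + 5 + 5 + 5 = 30 (decimal)
Convert the 15th prime (prime index) → 47 (decimal)
Compute 30 × 47 = 1410
1410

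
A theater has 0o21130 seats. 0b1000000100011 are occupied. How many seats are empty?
Convert 0o21130 (octal) → 2×4096 + 1×512 + 1×64 + 3×8 = 8792 (decimal)
Convert 0b1000000100011 (binary) → 4096 + 32 + 2 + 1 = 4131 (decimal)
Compute 8792 - 4131 = 4661
4661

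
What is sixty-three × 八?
Convert sixty-three (English words) → 63 (decimal)
Convert 八 (Chinese numeral) → 8 (decimal)
Compute 63 × 8 = 504
504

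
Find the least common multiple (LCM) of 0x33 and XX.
Convert 0x33 (hexadecimal) → 3×16 + 3 = 51 (decimal)
Convert XX (Roman numeral) → 10 + 10 = 20 (decimal)
Compute lcm(51, 20) = 1020
1020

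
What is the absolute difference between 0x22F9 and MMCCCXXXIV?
Convert 0x22F9 (hexadecimal) → 2×4096 + 2×256 + 15×16 + 9 = 8953 (decimal)
Convert MMCCCXXXIV (Roman numeral) → 1000 + 1000 + 100 + 100 + 100 + 10 + 10 + 10 + 4 = 2334 (decimal)
Compute |8953 - 2334| = 6619
6619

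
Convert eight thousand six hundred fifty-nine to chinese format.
Convert eight thousand six hundred fifty-nine (English words) → 8×1000 + 6×100 + 59 = 8659 (decimal)
Convert 8659 (decimal) → 8659 = 8×1000 + 6×100 + 5×10 + 9 → 八千六百五十九 (Chinese numeral)
八千六百五十九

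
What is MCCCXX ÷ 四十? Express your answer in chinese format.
Convert MCCCXX (Roman numeral) → 1000 + 100 + 100 + 100 + 10 + 10 = 1320 (decimal)
Convert 四十 (Chinese numeral) → 4×10 = 40 (decimal)
Compute 1320 ÷ 40 = 33
Convert 33 (decimal) → 33 = 3×10 + 3 → 三十三 (Chinese numeral)
三十三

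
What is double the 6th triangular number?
The 6th triangular number = 6×7/2 = 21
Compute 21 × 2 = 42
42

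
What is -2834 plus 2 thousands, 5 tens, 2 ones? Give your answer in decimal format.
Convert 2 thousands, 5 tens, 2 ones (place-value notation) → 2×1000 + 5×10 + 2 = 2052 (decimal)
Compute -2834 + 2052 = -782
-782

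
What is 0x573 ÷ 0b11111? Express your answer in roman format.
Convert 0x573 (hexadecimal) → 5×256 + 7×16 + 3 = 1395 (decimal)
Convert 0b11111 (binary) → 16 + 8 + 4 + 2 + 1 = 31 (decimal)
Compute 1395 ÷ 31 = 45
Convert 45 (decimal) → 45 = 40 + 5 → XLV (Roman numeral)
XLV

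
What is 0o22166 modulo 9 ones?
Convert 0o22166 (octal) → 2×4096 + 2×512 + 1×64 + 6×8 + 6 = 9334 (decimal)
Convert 9 ones (place-value notation) → 9 (decimal)
Compute 9334 mod 9 = 1
1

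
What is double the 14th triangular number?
The 14th triangular number = 14×15/2 = 105
Compute 105 × 2 = 210
210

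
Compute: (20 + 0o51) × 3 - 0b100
Convert 0o51 (octal) → 5×8 + 1 = 41 (decimal)
Convert 0b100 (binary) → 4 (decimal)
Expression in decimal: (20 + 41) × 3 - 4
Parentheses first: 20 + 41 = 61
Multiply: 61 × 3 = 183
Subtract: 183 - 4 = 179
179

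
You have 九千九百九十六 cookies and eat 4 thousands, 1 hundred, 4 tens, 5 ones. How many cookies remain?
Convert 九千九百九十六 (Chinese numeral) → 9×1000 + 9×100 + 9×10 + 6 = 9996 (decimal)
Convert 4 thousands, 1 hundred, 4 tens, 5 ones (place-value notation) → 4×1000 + 1×100 + 4×10 + 5 = 4145 (decimal)
Compute 9996 - 4145 = 5851
5851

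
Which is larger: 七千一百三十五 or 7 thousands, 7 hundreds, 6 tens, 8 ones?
Convert 七千一百三十五 (Chinese numeral) → 7×1000 + 1×100 + 3×10 + 5 = 7135 (decimal)
Convert 7 thousands, 7 hundreds, 6 tens, 8 ones (place-value notation) → 7×1000 + 7×100 + 6×10 + 8 = 7768 (decimal)
Compare 7135 vs 7768: larger = 7768
7768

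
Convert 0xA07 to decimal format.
Convert 0xA07 (hexadecimal) → 10×256 + 7 = 2567 (decimal)
2567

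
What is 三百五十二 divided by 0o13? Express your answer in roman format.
Convert 三百五十二 (Chinese numeral) → 3×100 + 5×10 + 2 = 352 (decimal)
Convert 0o13 (octal) → 1×8 + 3 = 11 (decimal)
Compute 352 ÷ 11 = 32
Convert 32 (decimal) → 32 = 10 + 10 + 10 + 1 + 1 → XXXII (Roman numeral)
XXXII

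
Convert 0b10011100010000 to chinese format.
Convert 0b10011100010000 (binary) → 8192 + 1024 + 512 + 256 + 16 = 10000 (decimal)
Convert 10000 (decimal) → 10000 = 1×10000 → 一万 (Chinese numeral)
一万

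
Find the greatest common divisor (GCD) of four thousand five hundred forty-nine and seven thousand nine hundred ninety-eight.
Convert four thousand five hundred forty-nine (English words) → 4×1000 + 5×100 + 49 = 4549 (decimal)
Convert seven thousand nine hundred ninety-eight (English words) → 7×1000 + 9×100 + 98 = 7998 (decimal)
Compute gcd(4549, 7998) = 1
1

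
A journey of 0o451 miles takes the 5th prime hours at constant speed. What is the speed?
Convert 0o451 (octal) → 4×64 + 5×8 + 1 = 297 (decimal)
Convert the 5th prime (prime index) → 11 (decimal)
Compute 297 ÷ 11 = 27
27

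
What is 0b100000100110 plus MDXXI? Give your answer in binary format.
Convert 0b100000100110 (binary) → 2048 + 32 + 4 + 2 = 2086 (decimal)
Convert MDXXI (Roman numeral) → 1000 + 500 + 10 + 10 + 1 = 1521 (decimal)
Compute 2086 + 1521 = 3607
Convert 3607 (decimal) → 3607 = 2048 + 1024 + 512 + 16 + 4 + 2 + 1 → 0b111000010111 (binary)
0b111000010111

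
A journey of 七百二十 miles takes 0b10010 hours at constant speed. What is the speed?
Convert 七百二十 (Chinese numeral) → 7×100 + 2×10 = 720 (decimal)
Convert 0b10010 (binary) → 16 + 2 = 18 (decimal)
Compute 720 ÷ 18 = 40
40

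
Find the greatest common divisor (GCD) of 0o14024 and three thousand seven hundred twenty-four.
Convert 0o14024 (octal) → 1×4096 + 4×512 + 2×8 + 4 = 6164 (decimal)
Convert three thousand seven hundred twenty-four (English words) → 3×1000 + 7×100 + 24 = 3724 (decimal)
Compute gcd(6164, 3724) = 4
4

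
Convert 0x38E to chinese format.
Convert 0x38E (hexadecimal) → 3×256 + 8×16 + 14 = 910 (decimal)
Convert 910 (decimal) → 910 = 9×100 + 1×10 → 九百一十 (Chinese numeral)
九百一十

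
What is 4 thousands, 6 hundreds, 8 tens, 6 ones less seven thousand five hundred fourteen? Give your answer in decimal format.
Convert 4 thousands, 6 hundreds, 8 tens, 6 ones (place-value notation) → 4×1000 + 6×100 + 8×10 + 6 = 4686 (decimal)
Convert seven thousand five hundred fourteen (English words) → 7×1000 + 5×100 + 14 = 7514 (decimal)
Compute 4686 - 7514 = -2828
-2828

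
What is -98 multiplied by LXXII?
Convert LXXII (Roman numeral) → 50 + 10 + 10 + 1 + 1 = 72 (decimal)
Compute -98 × 72 = -7056
-7056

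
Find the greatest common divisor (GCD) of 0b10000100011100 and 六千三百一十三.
Convert 0b10000100011100 (binary) → 8192 + 256 + 16 + 8 + 4 = 8476 (decimal)
Convert 六千三百一十三 (Chinese numeral) → 6×1000 + 3×100 + 1×10 + 3 = 6313 (decimal)
Compute gcd(8476, 6313) = 1
1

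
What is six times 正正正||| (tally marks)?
Convert six (English words) → 6 (decimal)
Convert 正正正||| (tally marks) → 5 + 5 + 5 + 3 = 18 (decimal)
Compute 6 × 18 = 108
108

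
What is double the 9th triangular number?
The 9th triangular number = 9×10/2 = 45
Compute 45 × 2 = 90
90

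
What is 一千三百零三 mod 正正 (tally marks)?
Convert 一千三百零三 (Chinese numeral) → 1×1000 + 3×100 + 3 = 1303 (decimal)
Convert 正正 (tally marks) → 5 + 5 = 10 (decimal)
Compute 1303 mod 10 = 3
3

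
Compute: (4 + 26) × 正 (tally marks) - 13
Convert 正 (tally marks) → 5 (decimal)
Expression in decimal: (4 + 26) × 5 - 13
Parentheses first: 4 + 26 = 30
Multiply: 30 × 5 = 150
Subtract: 150 - 13 = 137
137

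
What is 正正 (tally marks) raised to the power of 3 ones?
Convert 正正 (tally marks) → 5 + 5 = 10 (decimal)
Convert 3 ones (place-value notation) → 3 (decimal)
Compute 10 ^ 3 = 1000
1000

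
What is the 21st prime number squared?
The 21st prime number = 73
Compute 73² = 73 × 73 = 5329
5329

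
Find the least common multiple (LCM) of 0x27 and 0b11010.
Convert 0x27 (hexadecimal) → 2×16 + 7 = 39 (decimal)
Convert 0b11010 (binary) → 16 + 8 + 2 = 26 (decimal)
Compute lcm(39, 26) = 78
78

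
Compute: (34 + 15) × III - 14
Convert III (Roman numeral) → 1 + 1 + 1 = 3 (decimal)
Expression in decimal: (34 + 15) × 3 - 14
Parentheses first: 34 + 15 = 49
Multiply: 49 × 3 = 147
Subtract: 147 - 14 = 133
133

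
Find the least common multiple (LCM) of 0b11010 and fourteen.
Convert 0b11010 (binary) → 16 + 8 + 2 = 26 (decimal)
Convert fourteen (English words) → 14 (decimal)
Compute lcm(26, 14) = 182
182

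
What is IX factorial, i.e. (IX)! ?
Convert IX (Roman numeral) → 9 (decimal)
Compute 9! = 362880
362880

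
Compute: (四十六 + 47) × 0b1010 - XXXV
Convert 四十六 (Chinese numeral) → 4×10 + 6 = 46 (decimal)
Convert 0b1010 (binary) → 8 + 2 = 10 (decimal)
Convert XXXV (Roman numeral) → 10 + 10 + 10 + 5 = 35 (decimal)
Expression in decimal: (46 + 47) × 10 - 35
Parentheses first: 46 + 47 = 93
Multiply: 93 × 10 = 930
Subtract: 930 - 35 = 895
895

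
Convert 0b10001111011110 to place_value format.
Convert 0b10001111011110 (binary) → 8192 + 512 + 256 + 128 + 64 + 16 + 8 + 4 + 2 = 9182 (decimal)
Convert 9182 (decimal) → 9182 = 9×1000 + 1×100 + 8×10 + 2 → 9 thousands, 1 hundred, 8 tens, 2 ones (place-value notation)
9 thousands, 1 hundred, 8 tens, 2 ones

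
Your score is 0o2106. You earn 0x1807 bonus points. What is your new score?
Convert 0o2106 (octal) → 2×512 + 1×64 + 6 = 1094 (decimal)
Convert 0x1807 (hexadecimal) → 1×4096 + 8×256 + 7 = 6151 (decimal)
Compute 1094 + 6151 = 7245
7245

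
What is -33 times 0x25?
Convert 0x25 (hexadecimal) → 2×16 + 5 = 37 (decimal)
Compute -33 × 37 = -1221
-1221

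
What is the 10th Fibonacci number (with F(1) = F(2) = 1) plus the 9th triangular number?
The 10th Fibonacci number (with F(1) = F(2) = 1): 1, 1, 2, 3, 5, 8, 13, 21, 34, 55 → 55
Convert the 9th triangular number (triangular index) → 9×10/2 = 45 (decimal)
Compute 55 + 45 = 100
100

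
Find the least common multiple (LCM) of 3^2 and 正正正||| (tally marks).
Convert 3^2 (power) → 9 (decimal)
Convert 正正正||| (tally marks) → 5 + 5 + 5 + 3 = 18 (decimal)
Compute lcm(9, 18) = 18
18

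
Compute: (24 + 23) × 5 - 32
Parentheses first: 24 + 23 = 47
Multiply: 47 × 5 = 235
Subtract: 235 - 32 = 203
203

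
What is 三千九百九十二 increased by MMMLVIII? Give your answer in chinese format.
Convert 三千九百九十二 (Chinese numeral) → 3×1000 + 9×100 + 9×10 + 2 = 3992 (decimal)
Convert MMMLVIII (Roman numeral) → 1000 + 1000 + 1000 + 50 + 5 + 1 + 1 + 1 = 3058 (decimal)
Compute 3992 + 3058 = 7050
Convert 7050 (decimal) → 7050 = 7×1000 + 5×10 → 七千零五十 (Chinese numeral)
七千零五十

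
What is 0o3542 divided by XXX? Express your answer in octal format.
Convert 0o3542 (octal) → 3×512 + 5×64 + 4×8 + 2 = 1890 (decimal)
Convert XXX (Roman numeral) → 10 + 10 + 10 = 30 (decimal)
Compute 1890 ÷ 30 = 63
Convert 63 (decimal) → 63 = 7×8 + 7 → 0o77 (octal)
0o77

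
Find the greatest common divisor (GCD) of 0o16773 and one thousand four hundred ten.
Convert 0o16773 (octal) → 1×4096 + 6×512 + 7×64 + 7×8 + 3 = 7675 (decimal)
Convert one thousand four hundred ten (English words) → 1×1000 + 4×100 + 10 = 1410 (decimal)
Compute gcd(7675, 1410) = 5
5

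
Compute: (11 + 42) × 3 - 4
Parentheses first: 11 + 42 = 53
Multiply: 53 × 3 = 159
Subtract: 159 - 4 = 155
155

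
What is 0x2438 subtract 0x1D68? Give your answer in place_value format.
Convert 0x2438 (hexadecimal) → 2×4096 + 4×256 + 3×16 + 8 = 9272 (decimal)
Convert 0x1D68 (hexadecimal) → 1×4096 + 13×256 + 6×16 + 8 = 7528 (decimal)
Compute 9272 - 7528 = 1744
Convert 1744 (decimal) → 1744 = 1×1000 + 7×100 + 4×10 + 4 → 1 thousand, 7 hundreds, 4 tens, 4 ones (place-value notation)
1 thousand, 7 hundreds, 4 tens, 4 ones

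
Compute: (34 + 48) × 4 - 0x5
Convert 0x5 (hexadecimal) → 5 (decimal)
Expression in decimal: (34 + 48) × 4 - 5
Parentheses first: 34 + 48 = 82
Multiply: 82 × 4 = 328
Subtract: 328 - 5 = 323
323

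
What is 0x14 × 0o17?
Convert 0x14 (hexadecimal) → 1×16 + 4 = 20 (decimal)
Convert 0o17 (octal) → 1×8 + 7 = 15 (decimal)
Compute 20 × 15 = 300
300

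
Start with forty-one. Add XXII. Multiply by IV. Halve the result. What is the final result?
Convert forty-one (English words) → 41 (decimal)
Start: 41
Convert XXII (Roman numeral) → 10 + 10 + 1 + 1 = 22 (decimal)
41 + 22 = 63
Convert IV (Roman numeral) → 4 (decimal)
63 × 4 = 252
252 ÷ 2 = 126
126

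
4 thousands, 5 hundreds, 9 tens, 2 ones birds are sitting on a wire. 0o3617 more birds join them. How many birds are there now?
Convert 4 thousands, 5 hundreds, 9 tens, 2 ones (place-value notation) → 4×1000 + 5×100 + 9×10 + 2 = 4592 (decimal)
Convert 0o3617 (octal) → 3×512 + 6×64 + 1×8 + 7 = 1935 (decimal)
Compute 4592 + 1935 = 6527
6527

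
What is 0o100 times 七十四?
Convert 0o100 (octal) → 1×64 = 64 (decimal)
Convert 七十四 (Chinese numeral) → 7×10 + 4 = 74 (decimal)
Compute 64 × 74 = 4736
4736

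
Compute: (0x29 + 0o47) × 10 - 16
Convert 0x29 (hexadecimal) → 2×16 + 9 = 41 (decimal)
Convert 0o47 (octal) → 4×8 + 7 = 39 (decimal)
Expression in decimal: (41 + 39) × 10 - 16
Parentheses first: 41 + 39 = 80
Multiply: 80 × 10 = 800
Subtract: 800 - 16 = 784
784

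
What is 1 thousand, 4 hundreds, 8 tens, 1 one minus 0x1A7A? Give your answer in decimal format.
Convert 1 thousand, 4 hundreds, 8 tens, 1 one (place-value notation) → 1×1000 + 4×100 + 8×10 + 1 = 1481 (decimal)
Convert 0x1A7A (hexadecimal) → 1×4096 + 10×256 + 7×16 + 10 = 6778 (decimal)
Compute 1481 - 6778 = -5297
-5297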